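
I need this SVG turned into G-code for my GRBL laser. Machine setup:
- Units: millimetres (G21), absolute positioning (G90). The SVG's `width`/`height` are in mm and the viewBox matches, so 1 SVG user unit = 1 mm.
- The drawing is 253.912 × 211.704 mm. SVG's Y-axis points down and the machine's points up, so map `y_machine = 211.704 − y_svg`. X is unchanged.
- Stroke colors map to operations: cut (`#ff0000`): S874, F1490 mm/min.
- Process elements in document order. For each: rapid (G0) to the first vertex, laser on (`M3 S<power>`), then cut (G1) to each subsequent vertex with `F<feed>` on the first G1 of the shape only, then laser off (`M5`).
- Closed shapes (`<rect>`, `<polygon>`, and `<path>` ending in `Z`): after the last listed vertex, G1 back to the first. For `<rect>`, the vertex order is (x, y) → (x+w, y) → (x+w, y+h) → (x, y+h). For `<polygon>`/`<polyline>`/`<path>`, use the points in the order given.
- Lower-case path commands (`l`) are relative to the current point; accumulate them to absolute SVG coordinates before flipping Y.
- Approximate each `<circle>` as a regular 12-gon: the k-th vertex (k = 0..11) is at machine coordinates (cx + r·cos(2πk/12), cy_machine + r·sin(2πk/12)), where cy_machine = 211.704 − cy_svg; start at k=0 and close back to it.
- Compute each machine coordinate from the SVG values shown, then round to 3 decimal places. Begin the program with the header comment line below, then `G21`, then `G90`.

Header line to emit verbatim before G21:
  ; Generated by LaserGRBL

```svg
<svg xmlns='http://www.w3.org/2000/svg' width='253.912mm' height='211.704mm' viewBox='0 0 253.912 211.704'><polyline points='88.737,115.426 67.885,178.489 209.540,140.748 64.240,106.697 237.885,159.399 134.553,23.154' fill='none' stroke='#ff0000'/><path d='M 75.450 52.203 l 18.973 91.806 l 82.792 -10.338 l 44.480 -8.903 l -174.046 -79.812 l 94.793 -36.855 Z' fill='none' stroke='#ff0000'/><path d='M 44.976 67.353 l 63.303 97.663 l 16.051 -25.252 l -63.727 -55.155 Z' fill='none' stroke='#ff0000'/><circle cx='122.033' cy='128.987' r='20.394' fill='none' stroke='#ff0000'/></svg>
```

; Generated by LaserGRBL
G21
G90
G0 X88.737 Y96.278
M3 S874
G1 X67.885 Y33.215 F1490
G1 X209.540 Y70.956
G1 X64.240 Y105.007
G1 X237.885 Y52.305
G1 X134.553 Y188.550
M5
G0 X75.450 Y159.501
M3 S874
G1 X94.423 Y67.695 F1490
G1 X177.215 Y78.033
G1 X221.695 Y86.936
G1 X47.649 Y166.748
G1 X142.442 Y203.603
G1 X75.450 Y159.501
M5
G0 X44.976 Y144.351
M3 S874
G1 X108.279 Y46.688 F1490
G1 X124.330 Y71.940
G1 X60.603 Y127.095
G1 X44.976 Y144.351
M5
G0 X142.427 Y82.717
M3 S874
G1 X139.695 Y92.914 F1490
G1 X132.230 Y100.379
G1 X122.033 Y103.111
G1 X111.836 Y100.379
G1 X104.371 Y92.914
G1 X101.639 Y82.717
G1 X104.371 Y72.520
G1 X111.836 Y65.055
G1 X122.033 Y62.323
G1 X132.230 Y65.055
G1 X139.695 Y72.520
G1 X142.427 Y82.717
M5

Since the viewBox matches the mm dimensions, user units are millimetres directly. The only transform is the Y-flip y_m = 211.704 − y_svg.

Shape 1 is a open polyline drawn with `<polyline>`. Its stroke #ff0000 means cut at S874, F1490. After flipping Y the toolpath is (88.737,96.278) → (67.885,33.215) → (209.540,70.956) → (64.240,105.007) → (237.885,52.305) → (134.553,188.550).

Shape 2 is a closed polygon drawn with `<path>`. Its stroke #ff0000 means cut at S874, F1490. After flipping Y the toolpath is (75.450,159.501) → (94.423,67.695) → (177.215,78.033) → (221.695,86.936) → (47.649,166.748) → (142.442,203.603) → (75.450,159.501), returning to the start.

Shape 3 is a closed polygon drawn with `<path>`. Its stroke #ff0000 means cut at S874, F1490. After flipping Y the toolpath is (44.976,144.351) → (108.279,46.688) → (124.330,71.940) → (60.603,127.095) → (44.976,144.351), returning to the start.

Shape 4 is a circle drawn with `<circle>`. Its stroke #ff0000 means cut at S874, F1490. After flipping Y the toolpath is (142.427,82.717) → (139.695,92.914) → (132.230,100.379) → (122.033,103.111) → (111.836,100.379) → (104.371,92.914) → (101.639,82.717) → (104.371,72.520) → (111.836,65.055) → (122.033,62.323) → (132.230,65.055) → (139.695,72.520) → (142.427,82.717), returning to the start.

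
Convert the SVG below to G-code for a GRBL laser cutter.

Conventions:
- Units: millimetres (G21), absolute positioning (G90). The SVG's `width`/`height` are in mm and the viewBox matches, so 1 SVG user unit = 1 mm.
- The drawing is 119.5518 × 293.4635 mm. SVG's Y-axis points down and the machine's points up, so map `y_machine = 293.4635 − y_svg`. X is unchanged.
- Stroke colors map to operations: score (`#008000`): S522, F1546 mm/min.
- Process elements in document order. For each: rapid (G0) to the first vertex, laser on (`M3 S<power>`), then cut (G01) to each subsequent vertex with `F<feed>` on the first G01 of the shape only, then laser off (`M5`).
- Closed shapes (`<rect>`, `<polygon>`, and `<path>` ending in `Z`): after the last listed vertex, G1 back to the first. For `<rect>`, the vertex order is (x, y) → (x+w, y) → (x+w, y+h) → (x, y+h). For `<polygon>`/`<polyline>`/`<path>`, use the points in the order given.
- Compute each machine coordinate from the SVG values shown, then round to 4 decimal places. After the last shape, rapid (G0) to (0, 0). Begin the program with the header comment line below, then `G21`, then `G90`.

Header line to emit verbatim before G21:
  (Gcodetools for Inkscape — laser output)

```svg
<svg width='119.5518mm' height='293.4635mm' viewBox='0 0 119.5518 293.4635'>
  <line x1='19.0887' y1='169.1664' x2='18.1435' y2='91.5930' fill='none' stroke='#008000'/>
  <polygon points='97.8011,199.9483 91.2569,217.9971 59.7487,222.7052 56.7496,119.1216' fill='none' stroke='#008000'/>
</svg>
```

viewBox `0 0 119.5518 293.4635` with mm width/height → 1 unit = 1 mm. Flip: y_m = 293.4635 − y_svg.

**Shape 1** — `<line>` line segment, stroke `#008000` → score (S522, F1546). Machine vertices: (19.0887,124.2971) → (18.1435,201.8705). Open path.

**Shape 2** — `<polygon>` closed polygon, stroke `#008000` → score (S522, F1546). Machine vertices: (97.8011,93.5152) → (91.2569,75.4664) → (59.7487,70.7583) → (56.7496,174.3419) → (97.8011,93.5152). Closed: final G1 returns to the first vertex.

(Gcodetools for Inkscape — laser output)
G21
G90
G0 X19.0887 Y124.2971
M3 S522
G01 X18.1435 Y201.8705 F1546
M5
G0 X97.8011 Y93.5152
M3 S522
G01 X91.2569 Y75.4664 F1546
G01 X59.7487 Y70.7583
G01 X56.7496 Y174.3419
G01 X97.8011 Y93.5152
M5
G0 X0.0000 Y0.0000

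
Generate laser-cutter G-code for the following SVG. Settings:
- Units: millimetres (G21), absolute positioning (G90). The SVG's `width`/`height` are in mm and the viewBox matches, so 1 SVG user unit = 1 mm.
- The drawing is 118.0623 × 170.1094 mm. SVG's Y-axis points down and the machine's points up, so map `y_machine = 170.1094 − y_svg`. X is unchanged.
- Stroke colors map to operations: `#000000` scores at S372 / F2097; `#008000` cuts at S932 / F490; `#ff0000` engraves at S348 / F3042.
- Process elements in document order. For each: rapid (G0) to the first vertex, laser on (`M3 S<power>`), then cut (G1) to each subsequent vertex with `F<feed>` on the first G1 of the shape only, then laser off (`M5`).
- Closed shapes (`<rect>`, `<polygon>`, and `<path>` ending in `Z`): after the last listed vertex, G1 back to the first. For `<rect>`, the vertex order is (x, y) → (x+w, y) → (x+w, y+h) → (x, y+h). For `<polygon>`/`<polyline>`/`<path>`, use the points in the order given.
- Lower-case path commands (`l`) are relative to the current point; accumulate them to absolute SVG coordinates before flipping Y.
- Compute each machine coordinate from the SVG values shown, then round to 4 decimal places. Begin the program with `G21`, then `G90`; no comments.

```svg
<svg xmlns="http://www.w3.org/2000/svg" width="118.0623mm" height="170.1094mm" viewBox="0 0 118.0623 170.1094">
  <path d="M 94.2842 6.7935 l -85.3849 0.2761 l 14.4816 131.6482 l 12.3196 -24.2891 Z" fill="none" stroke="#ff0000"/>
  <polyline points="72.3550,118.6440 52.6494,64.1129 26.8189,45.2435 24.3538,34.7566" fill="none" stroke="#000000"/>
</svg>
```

1 u = 1 mm; y_m = 170.1094 − y.

[1] `<path>` closed polygon, #ff0000→engrave S348 F3042: (94.2842,163.3159) → (8.8993,163.0398) → (23.3809,31.3916) → (35.7005,55.6807) → (94.2842,163.3159) (closed)

[2] `<polyline>` open polyline, #000000→score S372 F2097: (72.3550,51.4654) → (52.6494,105.9965) → (26.8189,124.8659) → (24.3538,135.3528)

G21
G90
G0 X94.2842 Y163.3159
M3 S348
G1 X8.8993 Y163.0398 F3042
G1 X23.3809 Y31.3916
G1 X35.7005 Y55.6807
G1 X94.2842 Y163.3159
M5
G0 X72.3550 Y51.4654
M3 S372
G1 X52.6494 Y105.9965 F2097
G1 X26.8189 Y124.8659
G1 X24.3538 Y135.3528
M5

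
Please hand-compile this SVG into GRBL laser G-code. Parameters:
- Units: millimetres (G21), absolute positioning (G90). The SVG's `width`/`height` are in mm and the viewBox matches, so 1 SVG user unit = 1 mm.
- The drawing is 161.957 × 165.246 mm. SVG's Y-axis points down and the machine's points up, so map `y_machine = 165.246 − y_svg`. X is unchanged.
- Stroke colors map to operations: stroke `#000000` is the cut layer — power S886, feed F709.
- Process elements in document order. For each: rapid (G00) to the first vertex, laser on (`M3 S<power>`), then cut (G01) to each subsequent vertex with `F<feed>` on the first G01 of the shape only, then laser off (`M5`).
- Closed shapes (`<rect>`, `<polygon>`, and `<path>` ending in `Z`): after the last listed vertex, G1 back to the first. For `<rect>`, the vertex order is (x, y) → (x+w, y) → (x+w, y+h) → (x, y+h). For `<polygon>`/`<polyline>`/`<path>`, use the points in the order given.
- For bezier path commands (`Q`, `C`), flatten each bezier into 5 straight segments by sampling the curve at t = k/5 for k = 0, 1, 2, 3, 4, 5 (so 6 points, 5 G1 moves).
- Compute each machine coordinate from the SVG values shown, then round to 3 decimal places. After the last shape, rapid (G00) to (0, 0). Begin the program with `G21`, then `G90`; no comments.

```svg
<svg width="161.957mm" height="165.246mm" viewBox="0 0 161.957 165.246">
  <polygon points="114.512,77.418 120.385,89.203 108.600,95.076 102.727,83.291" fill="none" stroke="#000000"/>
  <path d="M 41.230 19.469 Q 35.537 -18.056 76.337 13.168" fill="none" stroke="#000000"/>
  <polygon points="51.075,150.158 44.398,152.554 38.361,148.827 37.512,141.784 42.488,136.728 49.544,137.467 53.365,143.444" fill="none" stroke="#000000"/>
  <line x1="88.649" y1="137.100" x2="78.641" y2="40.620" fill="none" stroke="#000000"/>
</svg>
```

G21
G90
G00 X114.512 Y87.828
M3 S886
G01 X120.385 Y76.043 F709
G01 X108.600 Y70.170
G01 X102.727 Y81.955
G01 X114.512 Y87.828
M5
G00 X41.230 Y145.777
M3 S886
G01 X40.813 Y158.037 F709
G01 X44.114 Y164.797
G01 X51.136 Y166.057
G01 X61.877 Y161.818
G01 X76.337 Y152.078
M5
G00 X51.075 Y15.088
M3 S886
G01 X44.398 Y12.692 F709
G01 X38.361 Y16.419
G01 X37.512 Y23.462
G01 X42.488 Y28.518
G01 X49.544 Y27.779
G01 X53.365 Y21.802
G01 X51.075 Y15.088
M5
G00 X88.649 Y28.146
M3 S886
G01 X78.641 Y124.626 F709
M5
G00 X0.000 Y0.000

viewBox `0 0 161.957 165.246` with mm width/height → 1 unit = 1 mm. Flip: y_m = 165.246 − y_svg.

**Shape 1** — `<polygon>` regular polygon, stroke `#000000` → cut (S886, F709). Machine vertices: (114.512,87.828) → (120.385,76.043) → (108.600,70.170) → (102.727,81.955) → (114.512,87.828). Closed: final G1 returns to the first vertex.

**Shape 2** — `<path>` quadratic bezier, stroke `#000000` → cut (S886, F709). Control points (SVG): P0=(41.230,19.469), P1=(35.537,-18.056), P2=(76.337,13.168); sampled at t=k/5. Machine vertices: (41.230,145.777) → (40.813,158.037) → (44.114,164.797) → (51.136,166.057) → (61.877,161.818) → (76.337,152.078). Open path.

**Shape 3** — `<polygon>` regular polygon, stroke `#000000` → cut (S886, F709). Machine vertices: (51.075,15.088) → (44.398,12.692) → (38.361,16.419) → (37.512,23.462) → (42.488,28.518) → (49.544,27.779) → (53.365,21.802) → (51.075,15.088). Closed: final G1 returns to the first vertex.

**Shape 4** — `<line>` line segment, stroke `#000000` → cut (S886, F709). Machine vertices: (88.649,28.146) → (78.641,124.626). Open path.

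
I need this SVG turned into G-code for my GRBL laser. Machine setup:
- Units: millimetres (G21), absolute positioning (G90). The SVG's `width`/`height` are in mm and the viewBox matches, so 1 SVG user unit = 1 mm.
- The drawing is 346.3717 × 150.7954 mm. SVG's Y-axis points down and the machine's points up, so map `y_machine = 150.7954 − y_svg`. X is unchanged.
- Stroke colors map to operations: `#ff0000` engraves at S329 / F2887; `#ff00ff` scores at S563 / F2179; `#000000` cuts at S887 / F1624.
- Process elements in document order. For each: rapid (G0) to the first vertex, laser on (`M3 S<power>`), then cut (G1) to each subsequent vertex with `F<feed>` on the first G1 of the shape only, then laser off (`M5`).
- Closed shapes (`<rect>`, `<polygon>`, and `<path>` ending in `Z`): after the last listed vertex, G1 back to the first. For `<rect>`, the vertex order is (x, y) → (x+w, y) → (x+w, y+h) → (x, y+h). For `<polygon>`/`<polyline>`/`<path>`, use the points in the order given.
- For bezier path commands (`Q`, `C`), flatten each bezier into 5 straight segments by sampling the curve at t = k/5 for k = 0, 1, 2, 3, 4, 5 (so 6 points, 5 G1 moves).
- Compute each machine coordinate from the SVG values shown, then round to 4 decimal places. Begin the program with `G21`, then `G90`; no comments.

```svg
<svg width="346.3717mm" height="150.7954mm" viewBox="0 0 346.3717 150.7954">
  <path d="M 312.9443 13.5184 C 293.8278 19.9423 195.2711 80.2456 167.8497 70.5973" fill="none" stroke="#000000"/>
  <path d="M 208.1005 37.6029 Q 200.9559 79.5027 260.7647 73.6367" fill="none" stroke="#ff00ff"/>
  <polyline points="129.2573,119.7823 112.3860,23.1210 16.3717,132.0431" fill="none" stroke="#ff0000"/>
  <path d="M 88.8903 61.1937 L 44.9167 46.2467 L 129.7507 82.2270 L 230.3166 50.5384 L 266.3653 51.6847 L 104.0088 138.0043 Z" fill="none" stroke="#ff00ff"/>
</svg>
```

G21
G90
G0 X312.9443 Y137.2770
M3 S887
G1 X293.1462 Y127.9478 F1624
G1 X261.5100 Y111.6314
G1 X225.2635 Y94.2717
G1 X191.6342 Y81.8127
G1 X167.8497 Y80.1981
M5
G0 X208.1005 Y113.1925
M3 S563
G1 X207.9208 Y98.3432 F2179
G1 X213.0974 Y87.3152
G1 X223.6302 Y80.1084
G1 X239.5193 Y76.7229
G1 X260.7647 Y77.1587
M5
G0 X129.2573 Y31.0131
M3 S329
G1 X112.3860 Y127.6744 F2887
G1 X16.3717 Y18.7523
M5
G0 X88.8903 Y89.6017
M3 S563
G1 X44.9167 Y104.5487 F2179
G1 X129.7507 Y68.5684
G1 X230.3166 Y100.2570
G1 X266.3653 Y99.1107
G1 X104.0088 Y12.7911
G1 X88.8903 Y89.6017
M5

Since the viewBox matches the mm dimensions, user units are millimetres directly. The only transform is the Y-flip y_m = 150.7954 − y_svg.

Shape 1 is a cubic bezier drawn with `<path>`. Its stroke #000000 means cut at S887, F1624. After flipping Y the toolpath is (312.9443,137.2770) → (293.1462,127.9478) → (261.5100,111.6314) → (225.2635,94.2717) → (191.6342,81.8127) → (167.8497,80.1981).

Shape 2 is a quadratic bezier drawn with `<path>`. Its stroke #ff00ff means score at S563, F2179. After flipping Y the toolpath is (208.1005,113.1925) → (207.9208,98.3432) → (213.0974,87.3152) → (223.6302,80.1084) → (239.5193,76.7229) → (260.7647,77.1587).

Shape 3 is a open polyline drawn with `<polyline>`. Its stroke #ff0000 means engrave at S329, F2887. After flipping Y the toolpath is (129.2573,31.0131) → (112.3860,127.6744) → (16.3717,18.7523).

Shape 4 is a closed polygon drawn with `<path>`. Its stroke #ff00ff means score at S563, F2179. After flipping Y the toolpath is (88.8903,89.6017) → (44.9167,104.5487) → (129.7507,68.5684) → (230.3166,100.2570) → (266.3653,99.1107) → (104.0088,12.7911) → (88.8903,89.6017), returning to the start.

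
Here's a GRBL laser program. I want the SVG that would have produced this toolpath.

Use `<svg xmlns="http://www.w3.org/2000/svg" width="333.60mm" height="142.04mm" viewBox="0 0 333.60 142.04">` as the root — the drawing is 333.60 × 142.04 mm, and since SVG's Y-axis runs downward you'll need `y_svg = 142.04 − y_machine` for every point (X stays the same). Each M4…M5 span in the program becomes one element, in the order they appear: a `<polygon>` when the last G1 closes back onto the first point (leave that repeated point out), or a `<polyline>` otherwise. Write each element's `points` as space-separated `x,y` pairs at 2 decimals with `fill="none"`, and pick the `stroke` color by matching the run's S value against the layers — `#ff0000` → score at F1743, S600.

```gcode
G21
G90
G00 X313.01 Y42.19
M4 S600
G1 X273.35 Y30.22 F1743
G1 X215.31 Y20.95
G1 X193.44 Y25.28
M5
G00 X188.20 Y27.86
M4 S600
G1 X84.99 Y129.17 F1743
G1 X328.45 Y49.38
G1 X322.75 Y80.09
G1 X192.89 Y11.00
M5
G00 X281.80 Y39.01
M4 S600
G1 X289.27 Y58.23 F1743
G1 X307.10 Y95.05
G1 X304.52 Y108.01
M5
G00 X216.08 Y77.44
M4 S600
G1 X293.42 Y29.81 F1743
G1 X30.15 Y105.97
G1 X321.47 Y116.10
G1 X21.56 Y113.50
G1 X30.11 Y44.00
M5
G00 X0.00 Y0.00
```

y_svg = 142.04 − y_m. Every run uses S600, so all elements get stroke `#ff0000` (score).

[1] open run; points: 313.01,99.85 273.35,111.82 215.31,121.09 193.44,116.76

[2] open run; points: 188.20,114.18 84.99,12.87 328.45,92.66 322.75,61.95 192.89,131.04

[3] open run; points: 281.80,103.03 289.27,83.81 307.10,46.99 304.52,34.03

[4] open run; points: 216.08,64.60 293.42,112.23 30.15,36.07 321.47,25.94 21.56,28.54 30.11,98.04

<svg xmlns="http://www.w3.org/2000/svg" width="333.60mm" height="142.04mm" viewBox="0 0 333.60 142.04">
  <polyline points="313.01,99.85 273.35,111.82 215.31,121.09 193.44,116.76" fill="none" stroke="#ff0000"/>
  <polyline points="188.20,114.18 84.99,12.87 328.45,92.66 322.75,61.95 192.89,131.04" fill="none" stroke="#ff0000"/>
  <polyline points="281.80,103.03 289.27,83.81 307.10,46.99 304.52,34.03" fill="none" stroke="#ff0000"/>
  <polyline points="216.08,64.60 293.42,112.23 30.15,36.07 321.47,25.94 21.56,28.54 30.11,98.04" fill="none" stroke="#ff0000"/>
</svg>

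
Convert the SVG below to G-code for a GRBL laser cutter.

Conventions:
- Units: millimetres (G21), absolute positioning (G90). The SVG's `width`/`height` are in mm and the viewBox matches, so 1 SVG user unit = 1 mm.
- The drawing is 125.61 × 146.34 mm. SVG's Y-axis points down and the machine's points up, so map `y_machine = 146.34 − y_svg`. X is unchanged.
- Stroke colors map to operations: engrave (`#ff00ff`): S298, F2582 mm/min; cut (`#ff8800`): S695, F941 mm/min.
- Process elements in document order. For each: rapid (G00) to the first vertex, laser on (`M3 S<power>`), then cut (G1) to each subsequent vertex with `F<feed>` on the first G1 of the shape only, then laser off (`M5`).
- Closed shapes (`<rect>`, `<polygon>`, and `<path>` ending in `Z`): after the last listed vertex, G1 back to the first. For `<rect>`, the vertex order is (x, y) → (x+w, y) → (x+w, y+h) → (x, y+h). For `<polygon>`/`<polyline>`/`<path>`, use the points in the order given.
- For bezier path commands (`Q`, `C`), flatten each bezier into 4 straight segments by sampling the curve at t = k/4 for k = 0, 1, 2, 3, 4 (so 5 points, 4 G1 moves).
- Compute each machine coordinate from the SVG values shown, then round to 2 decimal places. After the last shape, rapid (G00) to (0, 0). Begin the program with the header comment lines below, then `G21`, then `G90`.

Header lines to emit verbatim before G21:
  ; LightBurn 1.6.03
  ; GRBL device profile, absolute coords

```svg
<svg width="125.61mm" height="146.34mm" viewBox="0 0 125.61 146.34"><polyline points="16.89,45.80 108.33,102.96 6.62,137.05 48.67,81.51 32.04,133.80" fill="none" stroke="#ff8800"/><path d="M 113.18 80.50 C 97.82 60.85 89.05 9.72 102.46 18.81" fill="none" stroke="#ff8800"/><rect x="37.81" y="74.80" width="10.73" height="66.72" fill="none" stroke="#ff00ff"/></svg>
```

1 u = 1 mm; y_m = 146.34 − y.

[1] `<polyline>` open polyline, #ff8800→cut S695 F941: (16.89,100.54) → (108.33,43.38) → (6.62,9.29) → (48.67,64.83) → (32.04,12.54)

[2] `<path>` cubic bezier, #ff8800→cut S695 F941: (113.18,65.84) → (103.14,85.05) → (97.03,107.46) → (96.32,124.49) → (102.46,127.53)

[3] `<rect>` rectangle, #ff00ff→engrave S298 F2582: (37.81,71.54) → (48.54,71.54) → (48.54,4.82) → (37.81,4.82) → (37.81,71.54) (closed)

; LightBurn 1.6.03
; GRBL device profile, absolute coords
G21
G90
G00 X16.89 Y100.54
M3 S695
G1 X108.33 Y43.38 F941
G1 X6.62 Y9.29
G1 X48.67 Y64.83
G1 X32.04 Y12.54
M5
G00 X113.18 Y65.84
M3 S695
G1 X103.14 Y85.05 F941
G1 X97.03 Y107.46
G1 X96.32 Y124.49
G1 X102.46 Y127.53
M5
G00 X37.81 Y71.54
M3 S298
G1 X48.54 Y71.54 F2582
G1 X48.54 Y4.82
G1 X37.81 Y4.82
G1 X37.81 Y71.54
M5
G00 X0.00 Y0.00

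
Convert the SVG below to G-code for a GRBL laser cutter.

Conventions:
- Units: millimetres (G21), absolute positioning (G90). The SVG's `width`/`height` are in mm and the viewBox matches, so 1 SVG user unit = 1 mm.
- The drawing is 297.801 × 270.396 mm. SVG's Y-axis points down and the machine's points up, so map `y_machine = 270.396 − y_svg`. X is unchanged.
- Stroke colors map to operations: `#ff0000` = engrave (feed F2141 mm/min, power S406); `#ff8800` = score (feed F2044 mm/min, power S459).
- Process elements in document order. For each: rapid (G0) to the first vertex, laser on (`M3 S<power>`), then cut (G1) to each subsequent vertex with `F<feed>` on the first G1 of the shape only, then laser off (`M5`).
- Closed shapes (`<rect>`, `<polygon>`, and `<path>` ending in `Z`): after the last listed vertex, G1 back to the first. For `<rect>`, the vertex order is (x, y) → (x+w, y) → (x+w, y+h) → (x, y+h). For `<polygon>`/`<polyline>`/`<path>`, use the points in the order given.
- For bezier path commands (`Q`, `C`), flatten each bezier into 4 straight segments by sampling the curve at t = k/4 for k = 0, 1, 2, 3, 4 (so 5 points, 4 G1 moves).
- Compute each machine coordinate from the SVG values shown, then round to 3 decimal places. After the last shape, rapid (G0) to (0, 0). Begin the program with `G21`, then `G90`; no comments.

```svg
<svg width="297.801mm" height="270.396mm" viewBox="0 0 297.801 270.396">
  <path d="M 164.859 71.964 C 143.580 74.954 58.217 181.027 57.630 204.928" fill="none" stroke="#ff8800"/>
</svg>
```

viewBox `0 0 297.801 270.396` with mm width/height → 1 unit = 1 mm. Flip: y_m = 270.396 − y_svg.

**Shape 1** — `<path>` cubic bezier, stroke `#ff8800` → score (S459, F2044). Control points (SVG): P0=(164.859,71.964), P1=(143.580,74.954), P2=(58.217,181.027), P3=(57.630,204.928); sampled at t=k/4. Machine vertices: (164.859,198.432) → (139.210,179.756) → (103.485,139.792) → (71.640,95.906) → (57.630,65.468). Open path.

G21
G90
G0 X164.859 Y198.432
M3 S459
G1 X139.210 Y179.756 F2044
G1 X103.485 Y139.792
G1 X71.640 Y95.906
G1 X57.630 Y65.468
M5
G0 X0.000 Y0.000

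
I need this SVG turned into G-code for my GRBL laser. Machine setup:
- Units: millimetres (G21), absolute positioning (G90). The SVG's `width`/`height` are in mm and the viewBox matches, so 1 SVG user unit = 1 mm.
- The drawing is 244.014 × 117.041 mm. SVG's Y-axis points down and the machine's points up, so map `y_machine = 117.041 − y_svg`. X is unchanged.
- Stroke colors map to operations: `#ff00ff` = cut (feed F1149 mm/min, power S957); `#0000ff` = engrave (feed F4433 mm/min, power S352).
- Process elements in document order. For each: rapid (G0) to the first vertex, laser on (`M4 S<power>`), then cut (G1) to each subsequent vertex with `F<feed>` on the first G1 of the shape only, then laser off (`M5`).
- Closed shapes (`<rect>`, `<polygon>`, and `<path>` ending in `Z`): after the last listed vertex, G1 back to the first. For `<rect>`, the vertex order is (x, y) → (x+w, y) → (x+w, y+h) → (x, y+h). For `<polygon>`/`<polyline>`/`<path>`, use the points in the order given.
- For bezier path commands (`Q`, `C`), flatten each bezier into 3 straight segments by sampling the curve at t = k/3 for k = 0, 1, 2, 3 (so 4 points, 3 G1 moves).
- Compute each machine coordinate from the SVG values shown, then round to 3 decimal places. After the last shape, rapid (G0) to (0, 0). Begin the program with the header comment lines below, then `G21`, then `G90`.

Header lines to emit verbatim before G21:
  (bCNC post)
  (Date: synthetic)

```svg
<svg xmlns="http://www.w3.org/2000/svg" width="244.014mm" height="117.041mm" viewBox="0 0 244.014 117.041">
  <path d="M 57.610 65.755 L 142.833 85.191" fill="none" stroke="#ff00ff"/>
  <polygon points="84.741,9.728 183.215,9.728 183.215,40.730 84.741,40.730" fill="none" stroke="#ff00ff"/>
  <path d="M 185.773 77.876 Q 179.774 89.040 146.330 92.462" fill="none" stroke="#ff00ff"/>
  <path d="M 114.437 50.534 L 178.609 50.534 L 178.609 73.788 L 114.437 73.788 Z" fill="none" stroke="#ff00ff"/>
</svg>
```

(bCNC post)
(Date: synthetic)
G21
G90
G0 X57.610 Y51.286
M4 S957
G1 X142.833 Y31.850 F1149
M5
G0 X84.741 Y107.313
M4 S957
G1 X183.215 Y107.313 F1149
G1 X183.215 Y76.311
G1 X84.741 Y76.311
G1 X84.741 Y107.313
M5
G0 X185.773 Y39.165
M4 S957
G1 X178.724 Y32.583 F1149
G1 X165.577 Y27.721
G1 X146.330 Y24.579
M5
G0 X114.437 Y66.507
M4 S957
G1 X178.609 Y66.507 F1149
G1 X178.609 Y43.253
G1 X114.437 Y43.253
G1 X114.437 Y66.507
M5
G0 X0.000 Y0.000

viewBox `0 0 244.014 117.041` with mm width/height → 1 unit = 1 mm. Flip: y_m = 117.041 − y_svg.

**Shape 1** — `<path>` line segment, stroke `#ff00ff` → cut (S957, F1149). Machine vertices: (57.610,51.286) → (142.833,31.850). Open path.

**Shape 2** — `<polygon>` rectangle, stroke `#ff00ff` → cut (S957, F1149). Machine vertices: (84.741,107.313) → (183.215,107.313) → (183.215,76.311) → (84.741,76.311) → (84.741,107.313). Closed: final G1 returns to the first vertex.

**Shape 3** — `<path>` quadratic bezier, stroke `#ff00ff` → cut (S957, F1149). Control points (SVG): P0=(185.773,77.876), P1=(179.774,89.040), P2=(146.330,92.462); sampled at t=k/3. Machine vertices: (185.773,39.165) → (178.724,32.583) → (165.577,27.721) → (146.330,24.579). Open path.

**Shape 4** — `<path>` rectangle, stroke `#ff00ff` → cut (S957, F1149). Machine vertices: (114.437,66.507) → (178.609,66.507) → (178.609,43.253) → (114.437,43.253) → (114.437,66.507). Closed: final G1 returns to the first vertex.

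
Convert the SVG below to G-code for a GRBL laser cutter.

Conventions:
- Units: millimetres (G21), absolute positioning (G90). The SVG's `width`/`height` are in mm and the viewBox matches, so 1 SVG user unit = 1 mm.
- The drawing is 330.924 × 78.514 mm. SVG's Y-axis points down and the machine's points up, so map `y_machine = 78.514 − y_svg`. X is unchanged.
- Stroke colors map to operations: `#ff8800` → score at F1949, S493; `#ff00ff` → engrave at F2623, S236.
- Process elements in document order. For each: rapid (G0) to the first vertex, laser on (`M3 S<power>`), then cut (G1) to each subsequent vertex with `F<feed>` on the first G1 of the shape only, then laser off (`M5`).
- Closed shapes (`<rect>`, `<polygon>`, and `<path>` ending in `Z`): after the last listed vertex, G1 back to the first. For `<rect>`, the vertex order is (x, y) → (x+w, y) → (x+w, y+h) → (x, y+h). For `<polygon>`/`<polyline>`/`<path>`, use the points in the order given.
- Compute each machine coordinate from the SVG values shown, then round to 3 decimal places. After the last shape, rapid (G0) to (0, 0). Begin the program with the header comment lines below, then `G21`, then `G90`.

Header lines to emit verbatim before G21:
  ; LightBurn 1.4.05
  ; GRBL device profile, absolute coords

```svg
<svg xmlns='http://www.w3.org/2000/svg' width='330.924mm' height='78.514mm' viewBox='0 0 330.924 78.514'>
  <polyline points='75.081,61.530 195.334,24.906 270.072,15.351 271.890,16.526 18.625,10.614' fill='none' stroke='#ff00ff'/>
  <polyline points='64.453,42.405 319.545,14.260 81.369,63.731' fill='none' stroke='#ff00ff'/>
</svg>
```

viewBox `0 0 330.924 78.514` with mm width/height → 1 unit = 1 mm. Flip: y_m = 78.514 − y_svg.

**Shape 1** — `<polyline>` open polyline, stroke `#ff00ff` → engrave (S236, F2623). Machine vertices: (75.081,16.984) → (195.334,53.608) → (270.072,63.163) → (271.890,61.988) → (18.625,67.900). Open path.

**Shape 2** — `<polyline>` open polyline, stroke `#ff00ff` → engrave (S236, F2623). Machine vertices: (64.453,36.109) → (319.545,64.254) → (81.369,14.783). Open path.

; LightBurn 1.4.05
; GRBL device profile, absolute coords
G21
G90
G0 X75.081 Y16.984
M3 S236
G1 X195.334 Y53.608 F2623
G1 X270.072 Y63.163
G1 X271.890 Y61.988
G1 X18.625 Y67.900
M5
G0 X64.453 Y36.109
M3 S236
G1 X319.545 Y64.254 F2623
G1 X81.369 Y14.783
M5
G0 X0.000 Y0.000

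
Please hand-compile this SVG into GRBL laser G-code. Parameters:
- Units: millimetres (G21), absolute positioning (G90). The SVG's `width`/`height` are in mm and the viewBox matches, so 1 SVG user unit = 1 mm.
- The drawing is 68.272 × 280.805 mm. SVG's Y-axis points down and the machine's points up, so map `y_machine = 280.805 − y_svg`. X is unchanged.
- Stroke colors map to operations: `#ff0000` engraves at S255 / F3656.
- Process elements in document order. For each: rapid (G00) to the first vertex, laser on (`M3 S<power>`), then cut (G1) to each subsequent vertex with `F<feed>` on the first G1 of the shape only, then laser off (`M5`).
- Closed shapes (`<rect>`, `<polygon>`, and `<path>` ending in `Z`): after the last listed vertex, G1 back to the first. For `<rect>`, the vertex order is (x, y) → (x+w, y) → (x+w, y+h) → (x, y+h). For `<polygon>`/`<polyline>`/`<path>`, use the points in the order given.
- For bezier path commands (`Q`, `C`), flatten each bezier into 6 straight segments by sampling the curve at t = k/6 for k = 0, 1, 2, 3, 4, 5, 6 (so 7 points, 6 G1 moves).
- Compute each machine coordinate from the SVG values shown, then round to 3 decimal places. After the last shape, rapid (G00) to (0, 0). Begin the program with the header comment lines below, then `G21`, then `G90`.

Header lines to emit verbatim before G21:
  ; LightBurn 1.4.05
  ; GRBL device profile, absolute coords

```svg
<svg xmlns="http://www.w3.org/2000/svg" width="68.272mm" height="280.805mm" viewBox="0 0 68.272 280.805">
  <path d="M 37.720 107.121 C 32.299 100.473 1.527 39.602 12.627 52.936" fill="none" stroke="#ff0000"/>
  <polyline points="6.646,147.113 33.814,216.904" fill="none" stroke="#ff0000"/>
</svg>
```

; LightBurn 1.4.05
; GRBL device profile, absolute coords
G21
G90
G00 X37.720 Y173.684
M3 S255
G1 X33.208 Y180.932 F3656
G1 X26.338 Y193.650
G1 X18.978 Y208.270
G1 X12.995 Y221.225
G1 X10.255 Y228.947
G1 X12.627 Y227.869
M5
G00 X6.646 Y133.692
M3 S255
G1 X33.814 Y63.901 F3656
M5
G00 X0.000 Y0.000

Since the viewBox matches the mm dimensions, user units are millimetres directly. The only transform is the Y-flip y_m = 280.805 − y_svg.

Shape 1 is a cubic bezier drawn with `<path>`. Its stroke #ff0000 means engrave at S255, F3656. After flipping Y the toolpath is (37.720,173.684) → (33.208,180.932) → (26.338,193.650) → (18.978,208.270) → (12.995,221.225) → (10.255,228.947) → (12.627,227.869).

Shape 2 is a line segment drawn with `<polyline>`. Its stroke #ff0000 means engrave at S255, F3656. After flipping Y the toolpath is (6.646,133.692) → (33.814,63.901).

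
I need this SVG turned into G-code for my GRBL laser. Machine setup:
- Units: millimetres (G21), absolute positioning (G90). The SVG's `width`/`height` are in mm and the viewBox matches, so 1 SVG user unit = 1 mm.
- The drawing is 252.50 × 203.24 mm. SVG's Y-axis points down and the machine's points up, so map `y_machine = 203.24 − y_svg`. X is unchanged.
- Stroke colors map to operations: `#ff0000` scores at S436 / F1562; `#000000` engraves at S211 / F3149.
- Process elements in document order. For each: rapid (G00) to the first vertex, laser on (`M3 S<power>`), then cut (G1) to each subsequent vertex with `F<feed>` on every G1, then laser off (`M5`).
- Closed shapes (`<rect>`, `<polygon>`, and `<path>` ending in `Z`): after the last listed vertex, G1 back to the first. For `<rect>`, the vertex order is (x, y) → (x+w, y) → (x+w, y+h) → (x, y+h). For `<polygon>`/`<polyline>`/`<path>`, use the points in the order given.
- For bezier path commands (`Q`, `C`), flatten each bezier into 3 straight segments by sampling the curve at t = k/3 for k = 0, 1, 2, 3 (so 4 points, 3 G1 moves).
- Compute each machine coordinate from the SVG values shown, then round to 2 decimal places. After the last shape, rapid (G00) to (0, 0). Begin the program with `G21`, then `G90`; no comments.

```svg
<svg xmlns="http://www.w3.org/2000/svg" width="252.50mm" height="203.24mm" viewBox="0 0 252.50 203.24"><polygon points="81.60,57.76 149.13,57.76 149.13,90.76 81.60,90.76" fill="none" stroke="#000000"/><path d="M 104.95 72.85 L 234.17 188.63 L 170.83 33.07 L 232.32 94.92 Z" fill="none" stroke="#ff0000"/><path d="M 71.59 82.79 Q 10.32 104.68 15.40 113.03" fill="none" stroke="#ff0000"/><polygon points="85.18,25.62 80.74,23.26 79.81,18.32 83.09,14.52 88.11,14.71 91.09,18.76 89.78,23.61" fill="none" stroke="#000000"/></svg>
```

G21
G90
G00 X81.60 Y145.48
M3 S211
G1 X149.13 Y145.48 F3149
G1 X149.13 Y112.48 F3149
G1 X81.60 Y112.48 F3149
G1 X81.60 Y145.48 F3149
M5
G00 X104.95 Y130.39
M3 S436
G1 X234.17 Y14.61 F1562
G1 X170.83 Y170.17 F1562
G1 X232.32 Y108.32 F1562
G1 X104.95 Y130.39 F1562
M5
G00 X71.59 Y120.45
M3 S436
G1 X38.12 Y107.36 F1562
G1 X19.39 Y97.28 F1562
G1 X15.40 Y90.21 F1562
M5
G00 X85.18 Y177.62
M3 S211
G1 X80.74 Y179.98 F3149
G1 X79.81 Y184.92 F3149
G1 X83.09 Y188.72 F3149
G1 X88.11 Y188.53 F3149
G1 X91.09 Y184.48 F3149
G1 X89.78 Y179.63 F3149
G1 X85.18 Y177.62 F3149
M5
G00 X0.00 Y0.00

1 u = 1 mm; y_m = 203.24 − y.

[1] `<polygon>` rectangle, #000000→engrave S211 F3149: (81.60,145.48) → (149.13,145.48) → (149.13,112.48) → (81.60,112.48) → (81.60,145.48) (closed)

[2] `<path>` closed polygon, #ff0000→score S436 F1562: (104.95,130.39) → (234.17,14.61) → (170.83,170.17) → (232.32,108.32) → (104.95,130.39) (closed)

[3] `<path>` quadratic bezier, #ff0000→score S436 F1562: (71.59,120.45) → (38.12,107.36) → (19.39,97.28) → (15.40,90.21)

[4] `<polygon>` regular polygon, #000000→engrave S211 F3149: (85.18,177.62) → (80.74,179.98) → (79.81,184.92) → (83.09,188.72) → (88.11,188.53) → (91.09,184.48) → (89.78,179.63) → (85.18,177.62) (closed)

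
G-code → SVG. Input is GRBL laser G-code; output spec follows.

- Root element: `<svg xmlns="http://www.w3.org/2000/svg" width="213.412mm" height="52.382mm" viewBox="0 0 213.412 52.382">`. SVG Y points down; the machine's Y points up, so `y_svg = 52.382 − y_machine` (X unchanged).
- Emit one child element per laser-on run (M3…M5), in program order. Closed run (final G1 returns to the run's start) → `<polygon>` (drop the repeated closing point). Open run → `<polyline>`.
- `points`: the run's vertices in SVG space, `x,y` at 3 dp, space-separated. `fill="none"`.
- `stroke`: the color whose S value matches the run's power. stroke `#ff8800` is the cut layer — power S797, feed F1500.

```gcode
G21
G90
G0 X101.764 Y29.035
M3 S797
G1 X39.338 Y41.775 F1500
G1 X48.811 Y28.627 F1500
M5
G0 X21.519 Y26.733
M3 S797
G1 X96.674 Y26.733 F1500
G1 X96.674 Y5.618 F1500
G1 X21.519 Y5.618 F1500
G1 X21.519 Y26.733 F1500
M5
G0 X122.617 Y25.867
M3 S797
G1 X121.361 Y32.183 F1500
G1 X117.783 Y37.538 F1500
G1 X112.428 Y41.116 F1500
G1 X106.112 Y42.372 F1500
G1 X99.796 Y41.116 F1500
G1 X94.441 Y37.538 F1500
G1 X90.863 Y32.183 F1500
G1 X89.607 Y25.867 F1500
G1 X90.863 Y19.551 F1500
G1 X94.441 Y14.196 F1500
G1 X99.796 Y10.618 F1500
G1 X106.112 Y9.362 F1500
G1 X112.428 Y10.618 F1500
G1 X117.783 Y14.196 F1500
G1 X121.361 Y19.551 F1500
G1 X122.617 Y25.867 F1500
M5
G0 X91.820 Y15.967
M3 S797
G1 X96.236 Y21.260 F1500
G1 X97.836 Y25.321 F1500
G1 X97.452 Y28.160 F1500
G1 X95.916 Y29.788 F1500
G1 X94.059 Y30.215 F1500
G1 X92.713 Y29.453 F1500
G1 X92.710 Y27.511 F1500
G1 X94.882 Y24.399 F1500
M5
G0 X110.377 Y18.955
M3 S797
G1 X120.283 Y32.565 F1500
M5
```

<svg xmlns="http://www.w3.org/2000/svg" width="213.412mm" height="52.382mm" viewBox="0 0 213.412 52.382">
  <polyline points="101.764,23.347 39.338,10.607 48.811,23.755" fill="none" stroke="#ff8800"/>
  <polygon points="21.519,25.649 96.674,25.649 96.674,46.764 21.519,46.764" fill="none" stroke="#ff8800"/>
  <polygon points="122.617,26.515 121.361,20.199 117.783,14.844 112.428,11.266 106.112,10.010 99.796,11.266 94.441,14.844 90.863,20.199 89.607,26.515 90.863,32.831 94.441,38.186 99.796,41.764 106.112,43.020 112.428,41.764 117.783,38.186 121.361,32.831" fill="none" stroke="#ff8800"/>
  <polyline points="91.820,36.415 96.236,31.122 97.836,27.061 97.452,24.222 95.916,22.594 94.059,22.167 92.713,22.929 92.710,24.871 94.882,27.983" fill="none" stroke="#ff8800"/>
  <polyline points="110.377,33.427 120.283,19.817" fill="none" stroke="#ff8800"/>
</svg>

Each laser-on run becomes one SVG element. Flip Y back into SVG space with y_svg = 52.382 − y_machine. Every run uses S797, so all elements get stroke `#ff8800` (cut).

Run 1: The run is open, so emit a `<polyline>` with points (Y-flipped): 101.764,23.347 39.338,10.607 48.811,23.755.

Run 2: The run returns to its start, so emit a `<polygon>` with points (Y-flipped): 21.519,25.649 96.674,25.649 96.674,46.764 21.519,46.764.

Run 3: The run returns to its start, so emit a `<polygon>` with points (Y-flipped): 122.617,26.515 121.361,20.199 117.783,14.844 112.428,11.266 106.112,10.010 99.796,11.266 94.441,14.844 90.863,20.199 89.607,26.515 90.863,32.831 94.441,38.186 99.796,41.764 106.112,43.020 112.428,41.764 117.783,38.186 121.361,32.831.

Run 4: The run is open, so emit a `<polyline>` with points (Y-flipped): 91.820,36.415 96.236,31.122 97.836,27.061 97.452,24.222 95.916,22.594 94.059,22.167 92.713,22.929 92.710,24.871 94.882,27.983.

Run 5: The run is open, so emit a `<polyline>` with points (Y-flipped): 110.377,33.427 120.283,19.817.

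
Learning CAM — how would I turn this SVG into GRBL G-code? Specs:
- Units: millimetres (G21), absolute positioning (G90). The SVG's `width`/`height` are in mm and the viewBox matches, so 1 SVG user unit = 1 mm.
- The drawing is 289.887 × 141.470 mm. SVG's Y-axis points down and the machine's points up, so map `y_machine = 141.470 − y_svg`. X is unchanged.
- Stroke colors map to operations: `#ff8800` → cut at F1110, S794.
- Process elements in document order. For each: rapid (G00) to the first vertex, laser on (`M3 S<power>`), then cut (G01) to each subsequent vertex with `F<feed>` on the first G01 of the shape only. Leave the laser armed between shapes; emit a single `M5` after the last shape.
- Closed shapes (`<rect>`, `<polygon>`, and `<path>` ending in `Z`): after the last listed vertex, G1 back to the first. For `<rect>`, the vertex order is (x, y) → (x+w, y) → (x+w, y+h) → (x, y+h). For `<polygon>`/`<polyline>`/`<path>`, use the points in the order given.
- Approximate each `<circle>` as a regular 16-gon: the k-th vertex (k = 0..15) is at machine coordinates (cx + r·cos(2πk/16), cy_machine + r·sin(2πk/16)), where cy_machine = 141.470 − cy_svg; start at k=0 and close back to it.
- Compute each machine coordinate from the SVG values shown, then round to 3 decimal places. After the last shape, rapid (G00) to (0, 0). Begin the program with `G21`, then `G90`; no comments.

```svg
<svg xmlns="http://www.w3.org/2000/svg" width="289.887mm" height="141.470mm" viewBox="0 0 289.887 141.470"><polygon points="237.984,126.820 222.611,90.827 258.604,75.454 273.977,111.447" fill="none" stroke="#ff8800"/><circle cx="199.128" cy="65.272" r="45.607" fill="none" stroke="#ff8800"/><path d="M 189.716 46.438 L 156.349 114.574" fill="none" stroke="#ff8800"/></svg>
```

1 u = 1 mm; y_m = 141.470 − y.

[1] `<polygon>` regular polygon, #ff8800→cut S794 F1110: (237.984,14.650) → (222.611,50.643) → (258.604,66.016) → (273.977,30.023) → (237.984,14.650) (closed)

[2] `<circle>` circle, #ff8800→cut S794 F1110: (244.735,76.198) → (241.263,93.651) → (231.377,108.447) → (216.581,118.333) → (199.128,121.805) → (181.675,118.333) → (166.879,108.447) → (156.993,93.651) → (153.521,76.198) → (156.993,58.745) → (166.879,43.949) → (181.675,34.063) → (199.128,30.591) → (216.581,34.063) → (231.377,43.949) → (241.263,58.745) → (244.735,76.198) (closed)

[3] `<path>` line segment, #ff8800→cut S794 F1110: (189.716,95.032) → (156.349,26.896)

G21
G90
G00 X237.984 Y14.650
M3 S794
G01 X222.611 Y50.643 F1110
G01 X258.604 Y66.016
G01 X273.977 Y30.023
G01 X237.984 Y14.650
G00 X244.735 Y76.198
M3 S794
G01 X241.263 Y93.651 F1110
G01 X231.377 Y108.447
G01 X216.581 Y118.333
G01 X199.128 Y121.805
G01 X181.675 Y118.333
G01 X166.879 Y108.447
G01 X156.993 Y93.651
G01 X153.521 Y76.198
G01 X156.993 Y58.745
G01 X166.879 Y43.949
G01 X181.675 Y34.063
G01 X199.128 Y30.591
G01 X216.581 Y34.063
G01 X231.377 Y43.949
G01 X241.263 Y58.745
G01 X244.735 Y76.198
G00 X189.716 Y95.032
M3 S794
G01 X156.349 Y26.896 F1110
M5
G00 X0.000 Y0.000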